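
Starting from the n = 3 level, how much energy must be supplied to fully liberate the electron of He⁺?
6.047 eV

The ionization energy is the energy needed to remove the electron completely (n → ∞).

For a hydrogen-like ion with Z = 2, E_n = -13.6057 Z² / n² eV.

At n = 3: E_3 = -13.6057 × 2² / 3² = -6.046978 eV
At n = ∞: E_∞ = 0 eV

Ionization energy = E_∞ - E_3 = 0 - (-6.046978) = 6.046978 eV
Ionization energy ≈ 6.047 eV

This is also called the binding energy of the electron in state n = 3.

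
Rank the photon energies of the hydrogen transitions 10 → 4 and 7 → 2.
7 → 2

Calculate the energy for each transition:

Transition 10 → 4:
ΔE₁ = |E_4 - E_10| = |-13.6057/4² - (-13.6057/10²)|
ΔE₁ = |-0.850356250000 - (-0.136057000000)| = 0.714299250 eV

Transition 7 → 2:
ΔE₂ = |E_2 - E_7| = |-13.6057/2² - (-13.6057/7²)|
ΔE₂ = |-3.401425000000 - (-0.277667346939)| = 3.123757653 eV

Since 3.123757653 eV > 0.714299250 eV, the transition 7 → 2 emits the more energetic photon.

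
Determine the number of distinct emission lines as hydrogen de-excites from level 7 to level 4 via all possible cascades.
6

The electron can occupy levels n = 4, 5, ..., 7 during de-excitation — that is m = 7 - 4 + 1 = 4 distinct levels.

The number of distinct spectral lines equals the number of ways to choose 2 of these m levels (each pair gives one possible emission transition):

Number of lines = m(m-1)/2 = 4×3/2 = 6

These correspond to all possible transitions between the 4 levels:
7 → 6, 7 → 5, 7 → 4, 6 → 5, 6 → 4, 5 → 4

Each transition produces a photon with a unique energy (and thus wavelength). This count does not depend on Z.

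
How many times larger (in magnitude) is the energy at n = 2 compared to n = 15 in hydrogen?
56.250

Using E_n = -13.6057 Z² / n² eV with Z = 1:

E_2 = -13.6057 / 2² = -13.6057 / 4 = -3.401425000 eV
E_15 = -13.6057 / 15² = -13.6057 / 225 = -0.060469778 eV

The ratio is:
E_2/E_15 = (-3.401425000) / (-0.060469778)
E_2/E_15 = (-13.6057/4) / (-13.6057/225)
E_2/E_15 = 225/4
E_2/E_15 = 56.250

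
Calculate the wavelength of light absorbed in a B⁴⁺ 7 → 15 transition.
228.33 nm

First, find the transition energy using E_n = -13.6057 Z² / n² eV:
E_7 = -13.6057 × 5² / 7² = -6.941684 eV
E_15 = -13.6057 × 5² / 15² = -1.511744 eV

Photon energy: |ΔE| = |E_15 - E_7| = 5.429940 eV

Convert to wavelength using E = hc/λ with hc = 1239.84 eV·nm:
λ = hc/E = 1239.84 eV·nm / 5.429940 eV
λ = 228.33 nm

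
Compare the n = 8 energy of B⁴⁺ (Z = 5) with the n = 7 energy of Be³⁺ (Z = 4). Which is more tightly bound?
B⁴⁺ at n = 8 (E = -5.315 eV)

Using E_n = -13.6057 Z² / n² eV:

B⁴⁺ (Z = 5) at n = 8:
E = -13.6057 × 5² / 8² = -13.6057 × 25 / 64 = -5.314727 eV

Be³⁺ (Z = 4) at n = 7:
E = -13.6057 × 4² / 7² = -13.6057 × 16 / 49 = -4.442678 eV

Since -5.314727 eV < -4.442678 eV,
B⁴⁺ at n = 8 is more tightly bound (requires more energy to ionize).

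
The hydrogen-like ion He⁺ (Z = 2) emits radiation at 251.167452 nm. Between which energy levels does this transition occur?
n = 7 → n = 3

First, find the photon energy from the wavelength (hc = 1239.84 eV·nm):
E = hc/λ = 1239.84 eV·nm / 251.167452 nm = 4.9363084 eV

The energy levels of He⁺ satisfy E_n = -13.6057 × 2² / n² eV, so an emission n_i → n_f releases
ΔE = 13.6057 × 2² × (1/n_f² − 1/n_i²) eV.

Setting ΔE equal to the photon energy:
1/n_f² − 1/n_i² = 4.9363084 / (13.6057 × 2²) = 0.090702948

Since 1/n_i² must be positive, we need 1/n_f² > 0.090702948, i.e. n_f ≤ 3. For each allowed n_f, solve n_i = (1/n_f² − 0.090702948)^(−1/2) and check whether it is a whole number:
  n_f = 1: 1/n_i² = 1.000000000 − 0.090702948 = 0.909297052 → n_i = 1.049  (not an integer) ✗
  n_f = 2: 1/n_i² = 0.250000000 − 0.090702948 = 0.159297052 → n_i = 2.506  (not an integer) ✗
  n_f = 3: 1/n_i² = 0.111111111 − 0.090702948 = 0.020408163 → n_i = 7.000  → integer, n_i = 7 ✓

Only n_f = 3 gives an integer upper level, n_i = 7.

The transition is from n = 7 to n = 3 (emission).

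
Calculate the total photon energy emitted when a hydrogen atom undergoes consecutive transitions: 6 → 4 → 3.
1.13 eV

The energy levels of hydrogen are E_n = -13.6057 / n² eV.

First transition (6 → 4):
ΔE₁ = |E_4 - E_6|
ΔE₁ = |-0.85035625 - (-0.37793611)| = 0.47242 eV

Second transition (4 → 3):
ΔE₂ = |E_3 - E_4|
ΔE₂ = |-1.51174444 - (-0.85035625)| = 0.66139 eV

Total energy released:
E_total = ΔE₁ + ΔE₂ = 0.47242 + 0.66139 = 1.13 eV

Note: This equals the direct transition 6 → 3: 1.13 eV ✓
Energy is conserved regardless of the path taken.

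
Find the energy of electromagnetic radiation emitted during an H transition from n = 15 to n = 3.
1.451 eV

The energy levels are E_n = -13.6057 eV / n².

Energy at n = 15: E_15 = -13.6057 / 15² = -0.060470 eV
Energy at n = 3: E_3 = -13.6057 / 3² = -1.511744 eV

For emission (electron falling to lower state), the photon energy is:
E_photon = E_15 - E_3 = |-0.060470 - (-1.511744)|
E_photon = 1.451 eV

This energy is carried away by the emitted photon.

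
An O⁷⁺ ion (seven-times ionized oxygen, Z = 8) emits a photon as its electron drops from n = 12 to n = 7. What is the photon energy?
11.7237 eV

The energy levels are E_n = -13.6057 Z² eV / n².

Energy at n = 12: E_12 = -13.6057 × 8² / 12² = -6.0469778 eV
Energy at n = 7: E_7 = -13.6057 × 8² / 7² = -17.7707102 eV

For emission (electron falling to lower state), the photon energy is:
E_photon = E_12 - E_7 = |-6.0469778 - (-17.7707102)|
E_photon = 11.7237 eV

This energy is carried away by the emitted photon.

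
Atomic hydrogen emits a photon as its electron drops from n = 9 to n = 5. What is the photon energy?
0.38 eV

The energy levels are E_n = -13.6057 eV / n².

Energy at n = 9: E_9 = -13.6057 / 9² = -0.16797 eV
Energy at n = 5: E_5 = -13.6057 / 5² = -0.54423 eV

For emission (electron falling to lower state), the photon energy is:
E_photon = E_9 - E_5 = |-0.16797 - (-0.54423)|
E_photon = 0.38 eV

This energy is carried away by the emitted photon.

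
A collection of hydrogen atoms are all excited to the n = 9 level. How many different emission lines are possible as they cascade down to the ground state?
36

The electron can occupy levels n = 1, 2, ..., 9 during de-excitation — that is m = 9 - 1 + 1 = 9 distinct levels.

The number of distinct spectral lines equals the number of ways to choose 2 of these m levels (each pair gives one possible emission transition):

Number of lines = m(m-1)/2 = 9×8/2 = 36

These correspond to all possible transitions between the 9 levels:
9 → 8, 9 → 7, 9 → 6, 9 → 5, 9 → 4, 9 → 3, 9 → 2, 9 → 1...

Each transition produces a photon with a unique energy (and thus wavelength). This count does not depend on Z.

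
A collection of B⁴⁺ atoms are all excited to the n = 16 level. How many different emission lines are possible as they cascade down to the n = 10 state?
21

The electron can occupy levels n = 10, 11, ..., 16 during de-excitation — that is m = 16 - 10 + 1 = 7 distinct levels.

The number of distinct spectral lines equals the number of ways to choose 2 of these m levels (each pair gives one possible emission transition):

Number of lines = m(m-1)/2 = 7×6/2 = 21

These correspond to all possible transitions between the 7 levels:
16 → 15, 16 → 14, 16 → 13, 16 → 12, 16 → 11, 16 → 10, 15 → 14, 15 → 13...

Each transition produces a photon with a unique energy (and thus wavelength). This count does not depend on Z.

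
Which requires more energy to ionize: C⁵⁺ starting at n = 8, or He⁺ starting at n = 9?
C⁵⁺ at n = 8 (E = -7.653206 eV)

Using E_n = -13.6057 Z² / n² eV:

C⁵⁺ (Z = 6) at n = 8:
E = -13.6057 × 6² / 8² = -13.6057 × 36 / 64 = -7.653206250 eV

He⁺ (Z = 2) at n = 9:
E = -13.6057 × 2² / 9² = -13.6057 × 4 / 81 = -0.671886420 eV

Since -7.653206250 eV < -0.671886420 eV,
C⁵⁺ at n = 8 is more tightly bound (requires more energy to ionize).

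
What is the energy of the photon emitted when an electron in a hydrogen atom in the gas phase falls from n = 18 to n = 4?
0.80836 eV

The energy levels are E_n = -13.6057 eV / n².

Energy at n = 18: E_18 = -13.6057 / 18² = -0.04199290 eV
Energy at n = 4: E_4 = -13.6057 / 4² = -0.85035625 eV

For emission (electron falling to lower state), the photon energy is:
E_photon = E_18 - E_4 = |-0.04199290 - (-0.85035625)|
E_photon = 0.80836 eV

This energy is carried away by the emitted photon.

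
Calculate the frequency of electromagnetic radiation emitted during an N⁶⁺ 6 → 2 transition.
3.5823e+16 Hz

First, find the transition energy:
E_6 = -13.6057 × 7² / 6² = -18.5188694 eV
E_2 = -13.6057 × 7² / 2² = -166.6698250 eV
|ΔE| = |E_2 - E_6| = 148.1509556 eV

Convert to Joules: E = 148.1509556 eV × (1.602177 × 10⁻¹⁹ J/eV) = 2.373641e-17 J

Using E = hf:
f = E/h = 2.373641e-17 J / (6.62607 × 10⁻³⁴ J·s)
f = 3.5823e+16 Hz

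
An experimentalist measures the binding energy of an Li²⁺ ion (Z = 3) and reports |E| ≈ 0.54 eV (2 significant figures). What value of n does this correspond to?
n = 15

The exact energy levels follow E_n = -13.6057 Z² / n² eV with Z = 3.

The measured value (-0.54 eV) is reported to only 2 significant figures, so we must test candidate n values and see which one matches to that precision.

Candidate energies:
  n = 13:  E = -13.6057 × 3² / 13² = -0.72456 eV
  n = 14:  E = -13.6057 × 3² / 14² = -0.62475 eV
  n = 15:  E = -13.6057 × 3² / 15² = -0.54423 eV  ← matches
  n = 16:  E = -13.6057 × 3² / 16² = -0.47833 eV
  n = 17:  E = -13.6057 × 3² / 17² = -0.42371 eV

Checking against the measurement of -0.54 eV (2 sig figs), only n = 15 agrees:
E_15 = -0.54423 eV, which rounds to -0.54 eV ✓

Therefore n = 15.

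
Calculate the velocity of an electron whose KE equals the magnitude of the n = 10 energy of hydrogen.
2.19e+05 m/s (or 0.0730% of c)

The binding energy at n = 10 for hydrogen is:
E_10 = -13.6057/10² = -0.136057 eV
|E_10| = 0.136057 eV

Convert to Joules:
KE = 0.136057 eV × (1.602177 × 10⁻¹⁹ J/eV) = 2.1799e-20 J

Using KE = ½mv²:
v = √(2·KE/m_e)
v = √(2 × 2.1799e-20 J / 9.10938 × 10⁻³¹ kg)
v = 2.19e+05 m/s

This is approximately 0.0730% the speed of light.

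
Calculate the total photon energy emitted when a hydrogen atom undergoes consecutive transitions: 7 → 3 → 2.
3.12376 eV

The energy levels of hydrogen are E_n = -13.6057 / n² eV.

First transition (7 → 3):
ΔE₁ = |E_3 - E_7|
ΔE₁ = |-1.51174444444 - (-0.27766734694)| = 1.23407710 eV

Second transition (3 → 2):
ΔE₂ = |E_2 - E_3|
ΔE₂ = |-3.40142500000 - (-1.51174444444)| = 1.88968056 eV

Total energy released:
E_total = ΔE₁ + ΔE₂ = 1.23407710 + 1.88968056 = 3.12376 eV

Note: This equals the direct transition 7 → 2: 3.12376 eV ✓
Energy is conserved regardless of the path taken.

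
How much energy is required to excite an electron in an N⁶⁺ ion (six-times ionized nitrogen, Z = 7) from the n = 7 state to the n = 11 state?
8.0960 eV

The energy levels of a hydrogen-like atom are E_n = -13.6057 Z² eV / n².

Energy at n = 7: E_7 = -13.6057 × 7² / 7² = -13.6057000 eV
Energy at n = 11: E_11 = -13.6057 × 7² / 11² = -5.5097463 eV

The excitation energy is the difference:
ΔE = E_11 - E_7
ΔE = -5.5097463 - (-13.6057000)
ΔE = 8.0960 eV

Since this is positive, energy must be absorbed (photon absorption).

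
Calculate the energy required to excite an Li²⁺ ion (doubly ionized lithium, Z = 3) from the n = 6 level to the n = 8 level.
1.49 eV

The energy levels of a hydrogen-like atom are E_n = -13.6057 Z² eV / n².

Energy at n = 6: E_6 = -13.6057 × 3² / 6² = -3.40143 eV
Energy at n = 8: E_8 = -13.6057 × 3² / 8² = -1.91330 eV

The excitation energy is the difference:
ΔE = E_8 - E_6
ΔE = -1.91330 - (-3.40143)
ΔE = 1.49 eV

Since this is positive, energy must be absorbed (photon absorption).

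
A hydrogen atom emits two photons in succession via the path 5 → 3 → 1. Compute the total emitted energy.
13.06147 eV

The energy levels of hydrogen are E_n = -13.6057 / n² eV.

First transition (5 → 3):
ΔE₁ = |E_3 - E_5|
ΔE₁ = |-1.51174444444 - (-0.54422800000)| = 0.96751644 eV

Second transition (3 → 1):
ΔE₂ = |E_1 - E_3|
ΔE₂ = |-13.60570000000 - (-1.51174444444)| = 12.09395556 eV

Total energy released:
E_total = ΔE₁ + ΔE₂ = 0.96751644 + 12.09395556 = 13.06147 eV

Note: This equals the direct transition 5 → 1: 13.06147 eV ✓
Energy is conserved regardless of the path taken.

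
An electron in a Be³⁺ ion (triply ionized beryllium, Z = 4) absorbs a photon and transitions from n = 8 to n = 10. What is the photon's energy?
1.225 eV

The energy levels of a hydrogen-like atom are E_n = -13.6057 Z² eV / n².

Energy at n = 8: E_8 = -13.6057 × 4² / 8² = -3.401425 eV
Energy at n = 10: E_10 = -13.6057 × 4² / 10² = -2.176912 eV

The excitation energy is the difference:
ΔE = E_10 - E_8
ΔE = -2.176912 - (-3.401425)
ΔE = 1.225 eV

Since this is positive, energy must be absorbed (photon absorption).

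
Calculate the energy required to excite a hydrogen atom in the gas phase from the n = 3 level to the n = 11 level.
1.399 eV

The energy levels of a hydrogen-like atom are E_n = -13.6057 eV / n².

Energy at n = 3: E_3 = -13.6057 / 3² = -1.511744 eV
Energy at n = 11: E_11 = -13.6057 / 11² = -0.112444 eV

The excitation energy is the difference:
ΔE = E_11 - E_3
ΔE = -0.112444 - (-1.511744)
ΔE = 1.399 eV

Since this is positive, energy must be absorbed (photon absorption).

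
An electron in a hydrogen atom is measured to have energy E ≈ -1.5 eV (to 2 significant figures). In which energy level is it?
n = 3

The exact energy levels follow E_n = -13.6057 eV / n².

The measured value (-1.5 eV) is reported to only 2 significant figures, so we must test candidate n values and see which one matches to that precision.

Candidate energies:
  n = 1:  E = -13.6057/1² = -13.60570 eV
  n = 2:  E = -13.6057/2² = -3.40143 eV
  n = 3:  E = -13.6057/3² = -1.51174 eV  ← matches
  n = 4:  E = -13.6057/4² = -0.85036 eV
  n = 5:  E = -13.6057/5² = -0.54423 eV

Checking against the measurement of -1.5 eV (2 sig figs), only n = 3 agrees:
E_3 = -1.51174 eV, which rounds to -1.5 eV ✓

Therefore n = 3.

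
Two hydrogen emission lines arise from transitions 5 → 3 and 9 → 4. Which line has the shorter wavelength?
5 → 3

Calculate the energy for each transition:

Transition 5 → 3:
ΔE₁ = |E_3 - E_5| = |-13.6057/3² - (-13.6057/5²)|
ΔE₁ = |-1.5117444444 - (-0.5442280000)| = 0.9675164 eV

Transition 9 → 4:
ΔE₂ = |E_4 - E_9| = |-13.6057/4² - (-13.6057/9²)|
ΔE₂ = |-0.8503562500 - (-0.1679716049)| = 0.6823846 eV

Since 0.9675164 eV > 0.6823846 eV, the transition 5 → 3 emits the more energetic photon.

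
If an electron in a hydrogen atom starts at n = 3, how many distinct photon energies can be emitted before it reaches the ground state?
3

The electron can occupy levels n = 1, 2, ..., 3 during de-excitation — that is m = 3 - 1 + 1 = 3 distinct levels.

The number of distinct spectral lines equals the number of ways to choose 2 of these m levels (each pair gives one possible emission transition):

Number of lines = m(m-1)/2 = 3×2/2 = 3

These correspond to all possible transitions between the 3 levels:
3 → 2, 3 → 1, 2 → 1

Each transition produces a photon with a unique energy (and thus wavelength). This count does not depend on Z.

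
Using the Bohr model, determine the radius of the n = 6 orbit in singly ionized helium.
0.95252 nm (or 9.52519 Å)

The Bohr radius formula is:
r_n = n² a₀ / Z

where a₀ = 0.05291772 nm is the Bohr radius.

For He⁺ (Z = 2) at n = 6:
r_6 = 6² × 0.05291772 nm / 2
r_6 = 36 × 0.05291772 nm / 2
r_6 = 1.905038 nm / 2
r_6 = 0.95252 nm

The electron orbits at approximately 0.95252 nm from the nucleus.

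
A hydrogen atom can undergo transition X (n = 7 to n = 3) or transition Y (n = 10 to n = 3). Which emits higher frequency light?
10 → 3

Calculate the energy for each transition:

Transition 7 → 3:
ΔE₁ = |E_3 - E_7| = |-13.6057/3² - (-13.6057/7²)|
ΔE₁ = |-1.511744444444 - (-0.277667346939)| = 1.234077098 eV

Transition 10 → 3:
ΔE₂ = |E_3 - E_10| = |-13.6057/3² - (-13.6057/10²)|
ΔE₂ = |-1.511744444444 - (-0.136057000000)| = 1.375687444 eV

Since 1.375687444 eV > 1.234077098 eV, the transition 10 → 3 emits the more energetic photon.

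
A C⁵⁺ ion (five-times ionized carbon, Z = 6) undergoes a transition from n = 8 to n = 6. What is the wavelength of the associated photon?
208.29 nm

First, find the transition energy using E_n = -13.6057 Z² / n² eV:
E_8 = -13.6057 × 6² / 8² = -7.653206 eV
E_6 = -13.6057 × 6² / 6² = -13.605700 eV

Photon energy: |ΔE| = |E_6 - E_8| = 5.952494 eV

Convert to wavelength using E = hc/λ with hc = 1239.84 eV·nm:
λ = hc/E = 1239.84 eV·nm / 5.952494 eV
λ = 208.29 nm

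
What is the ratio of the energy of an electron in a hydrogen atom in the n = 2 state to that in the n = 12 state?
36.00000

Using E_n = -13.6057 Z² / n² eV with Z = 1:

E_2 = -13.6057 / 2² = -13.6057 / 4 = -3.40142500000 eV
E_12 = -13.6057 / 12² = -13.6057 / 144 = -0.09448402778 eV

The ratio is:
E_2/E_12 = (-3.40142500000) / (-0.09448402778)
E_2/E_12 = (-13.6057/4) / (-13.6057/144)
E_2/E_12 = 144/4
E_2/E_12 = 36.00000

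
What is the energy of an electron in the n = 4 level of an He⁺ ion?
-3.40 eV

For hydrogen-like ions, the energy levels scale with Z²:
E_n = -13.6057 Z² / n² eV

For He⁺ (Z = 2) at n = 4:
E_4 = -13.6057 × 2² / 4²
E_4 = -13.6057 × 4 / 16
E_4 = -54.4228 / 16
E_4 = -3.40 eV

The energy is 4 times more negative than hydrogen at the same n due to the stronger nuclear charge.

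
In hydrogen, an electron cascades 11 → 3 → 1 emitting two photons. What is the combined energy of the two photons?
13.493256 eV

The energy levels of hydrogen are E_n = -13.6057 / n² eV.

First transition (11 → 3):
ΔE₁ = |E_3 - E_11|
ΔE₁ = |-1.511744444444 - (-0.112443801653)| = 1.399300643 eV

Second transition (3 → 1):
ΔE₂ = |E_1 - E_3|
ΔE₂ = |-13.605700000000 - (-1.511744444444)| = 12.093955556 eV

Total energy released:
E_total = ΔE₁ + ΔE₂ = 1.399300643 + 12.093955556 = 13.493256 eV

Note: This equals the direct transition 11 → 1: 13.493256 eV ✓
Energy is conserved regardless of the path taken.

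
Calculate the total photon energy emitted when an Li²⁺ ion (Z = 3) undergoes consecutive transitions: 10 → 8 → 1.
121.226787 eV

The energy levels of Li²⁺ are E_n = -13.6057 × 3² / n² eV.

First transition (10 → 8):
ΔE₁ = |E_8 - E_10|
ΔE₁ = |-1.913301562500 - (-1.224513000000)| = 0.688788563 eV

Second transition (8 → 1):
ΔE₂ = |E_1 - E_8|
ΔE₂ = |-122.451300000000 - (-1.913301562500)| = 120.537998438 eV

Total energy released:
E_total = ΔE₁ + ΔE₂ = 0.688788563 + 120.537998438 = 121.226787 eV

Note: This equals the direct transition 10 → 1: 121.226787 eV ✓
Energy is conserved regardless of the path taken.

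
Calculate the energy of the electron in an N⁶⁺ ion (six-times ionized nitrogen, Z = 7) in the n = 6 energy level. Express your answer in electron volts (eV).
-18.51887 eV

The energy levels of a hydrogen-like atom are given by:
E_n = -13.6057 Z² / n² eV  (with Z = 7 for N⁶⁺)

For n = 6:
E_6 = -13.6057 × 7² / 6²
E_6 = -13.6057 × 49 / 36
E_6 = -18.51887 eV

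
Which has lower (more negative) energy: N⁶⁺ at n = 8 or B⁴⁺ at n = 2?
B⁴⁺ at n = 2 (E = -85.036 eV)

Using E_n = -13.6057 Z² / n² eV:

N⁶⁺ (Z = 7) at n = 8:
E = -13.6057 × 7² / 8² = -13.6057 × 49 / 64 = -10.416864 eV

B⁴⁺ (Z = 5) at n = 2:
E = -13.6057 × 5² / 2² = -13.6057 × 25 / 4 = -85.035625 eV

Since -85.035625 eV < -10.416864 eV,
B⁴⁺ at n = 2 is more tightly bound (requires more energy to ionize).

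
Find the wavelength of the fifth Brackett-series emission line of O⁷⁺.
28.389 nm

The lines of a series are numbered from the longest wavelength (smallest ΔE) outward; the fifth line is the transition from n = n_f + 5 to n_f.
The Brackett series has all transitions ending at n_f = 4.

For O⁷⁺ (Z = 8), the fifth line (ε-line) is the jump from n = 9 to n = 4:
E_9 = -13.6057 × 8² / 9² = -10.75018 eV
E_4 = -13.6057 × 8² / 4² = -54.42280 eV
ΔE = E_9 - E_4 = 43.67262 eV

λ = hc/E = 1239.84 eV·nm / 43.67262 eV
λ = 28.389 nm

This is the ε-line of the Brackett series in O⁷⁺.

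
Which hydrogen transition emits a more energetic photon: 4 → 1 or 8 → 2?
4 → 1

Calculate the energy for each transition:

Transition 4 → 1:
ΔE₁ = |E_1 - E_4| = |-13.6057/1² - (-13.6057/4²)|
ΔE₁ = |-13.60570000000 - (-0.85035625000)| = 12.75534375 eV

Transition 8 → 2:
ΔE₂ = |E_2 - E_8| = |-13.6057/2² - (-13.6057/8²)|
ΔE₂ = |-3.40142500000 - (-0.21258906250)| = 3.18883594 eV

Since 12.75534375 eV > 3.18883594 eV, the transition 4 → 1 emits the more energetic photon.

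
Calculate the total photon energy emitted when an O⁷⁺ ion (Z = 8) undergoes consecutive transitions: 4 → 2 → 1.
816.3420 eV

The energy levels of O⁷⁺ are E_n = -13.6057 × 8² / n² eV.

First transition (4 → 2):
ΔE₁ = |E_2 - E_4|
ΔE₁ = |-217.6912000000 - (-54.4228000000)| = 163.2684000 eV

Second transition (2 → 1):
ΔE₂ = |E_1 - E_2|
ΔE₂ = |-870.7648000000 - (-217.6912000000)| = 653.0736000 eV

Total energy released:
E_total = ΔE₁ + ΔE₂ = 163.2684000 + 653.0736000 = 816.3420 eV

Note: This equals the direct transition 4 → 1: 816.3420 eV ✓
Energy is conserved regardless of the path taken.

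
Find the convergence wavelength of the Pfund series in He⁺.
569.54 nm

The series limit corresponds to the transition from n = ∞ to n = 5.
This is the highest energy (shortest wavelength) transition in the Pfund series.

E_∞ = 0 eV
E_5 = -13.6057 × 2² / 5² = -2.176912 eV

Energy at series limit:
ΔE = E_∞ - E_5 = 0 - (-2.176912) = 2.176912 eV
λ = hc/E = 1239.84 eV·nm / 2.176912 eV = 569.54 nm

This energy equals the ionization energy from the n = 5 state of He⁺.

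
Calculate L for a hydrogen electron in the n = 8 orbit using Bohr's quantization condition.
8.43657e-34 J·s (or 8ℏ)

In the Bohr model, angular momentum is quantized:
L = nℏ

where ℏ = h/(2π) = 1.0545718e-34 J·s

For n = 8:
L = 8 × 1.0545718e-34 J·s
L = 8.43657e-34 J·s

This can also be written as L = 8ℏ.
The angular momentum is an integer multiple of the reduced Planck constant.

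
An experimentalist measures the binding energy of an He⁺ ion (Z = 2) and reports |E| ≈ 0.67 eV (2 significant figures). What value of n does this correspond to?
n = 9

The exact energy levels follow E_n = -13.6057 Z² / n² eV with Z = 2.

The measured value (-0.67 eV) is reported to only 2 significant figures, so we must test candidate n values and see which one matches to that precision.

Candidate energies:
  n = 7:  E = -13.6057 × 2² / 7² = -1.110669 eV
  n = 8:  E = -13.6057 × 2² / 8² = -0.850356 eV
  n = 9:  E = -13.6057 × 2² / 9² = -0.671886 eV  ← matches
  n = 10:  E = -13.6057 × 2² / 10² = -0.544228 eV
  n = 11:  E = -13.6057 × 2² / 11² = -0.449775 eV

Checking against the measurement of -0.67 eV (2 sig figs), only n = 9 agrees:
E_9 = -0.671886 eV, which rounds to -0.67 eV ✓

Therefore n = 9.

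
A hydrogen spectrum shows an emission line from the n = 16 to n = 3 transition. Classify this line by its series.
Paschen series

The spectral series in hydrogen are named based on the final (lower) energy level:
- Lyman series: n_final = 1 (ultraviolet)
- Balmer series: n_final = 2 (visible/near-UV)
- Paschen series: n_final = 3 (infrared)
- Brackett series: n_final = 4 (infrared)
- Pfund series: n_final = 5 (far infrared)

Since this transition ends at n = 3, it belongs to the Paschen series.

For reference, this 16 → 3 line has photon energy
ΔE = 13.6057 eV × (1/3² - 1/16²) = 1.45859718 eV,
corresponding to wavelength λ = hc/ΔE = 1239.84 eV·nm / 1.45859718 eV = 850.0222 nm in the infrared region.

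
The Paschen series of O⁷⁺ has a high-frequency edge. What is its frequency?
2.339e+16 Hz

The series limit corresponds to the transition from n = ∞ to n = 3.
This is the highest energy (shortest wavelength) transition in the Paschen series.

E_∞ = 0 eV
E_3 = -13.6057 × 8² / 3² = -96.7516444 eV

Energy at series limit:
ΔE = E_∞ - E_3 = 0 - (-96.7516444) = 96.7516444 eV
E = 96.7516444 eV × (1.602177 × 10⁻¹⁹ J/eV) = 1.55013e-17 J
f = E/h = 1.55013e-17 J / (6.62607 × 10⁻³⁴ J·s) = 2.339e+16 Hz

This energy equals the ionization energy from the n = 3 state of O⁷⁺.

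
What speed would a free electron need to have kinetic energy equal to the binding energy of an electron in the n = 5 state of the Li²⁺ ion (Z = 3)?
1.31262e+06 m/s (or 0.44% of c)

The binding energy at n = 5 for Li²⁺ is:
E_5 = -13.6057 × 3²/5² = -4.89805200 eV
|E_5| = 4.89805200 eV

Convert to Joules:
KE = 4.89805200 eV × (1.602177 × 10⁻¹⁹ J/eV) = 7.8475463e-19 J

Using KE = ½mv²:
v = √(2·KE/m_e)
v = √(2 × 7.8475463e-19 J / 9.10938 × 10⁻³¹ kg)
v = 1.31262e+06 m/s

This is approximately 0.44% the speed of light.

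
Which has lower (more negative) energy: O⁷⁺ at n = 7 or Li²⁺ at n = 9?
O⁷⁺ at n = 7 (E = -17.77071 eV)

Using E_n = -13.6057 Z² / n² eV:

O⁷⁺ (Z = 8) at n = 7:
E = -13.6057 × 8² / 7² = -13.6057 × 64 / 49 = -17.77071020 eV

Li²⁺ (Z = 3) at n = 9:
E = -13.6057 × 3² / 9² = -13.6057 × 9 / 81 = -1.51174444 eV

Since -17.77071020 eV < -1.51174444 eV,
O⁷⁺ at n = 7 is more tightly bound (requires more energy to ionize).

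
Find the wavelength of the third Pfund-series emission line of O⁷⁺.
58.41 nm

The lines of a series are numbered from the longest wavelength (smallest ΔE) outward; the third line is the transition from n = n_f + 3 to n_f.
The Pfund series has all transitions ending at n_f = 5.

For O⁷⁺ (Z = 8), the third line (γ-line) is the jump from n = 8 to n = 5:
E_8 = -13.6057 × 8² / 8² = -13.6057 eV
E_5 = -13.6057 × 8² / 5² = -34.8306 eV
ΔE = E_8 - E_5 = 21.2249 eV

λ = hc/E = 1239.84 eV·nm / 21.2249 eV
λ = 58.41 nm

This is the γ-line of the Pfund series in O⁷⁺.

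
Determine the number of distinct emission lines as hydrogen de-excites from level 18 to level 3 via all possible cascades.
120

The electron can occupy levels n = 3, 4, ..., 18 during de-excitation — that is m = 18 - 3 + 1 = 16 distinct levels.

The number of distinct spectral lines equals the number of ways to choose 2 of these m levels (each pair gives one possible emission transition):

Number of lines = m(m-1)/2 = 16×15/2 = 120

These correspond to all possible transitions between the 16 levels:
18 → 17, 18 → 16, 18 → 15, 18 → 14, 18 → 13, 18 → 12, 18 → 11, 18 → 10...

Each transition produces a photon with a unique energy (and thus wavelength). This count does not depend on Z.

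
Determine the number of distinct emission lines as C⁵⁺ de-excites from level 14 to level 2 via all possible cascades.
78

The electron can occupy levels n = 2, 3, ..., 14 during de-excitation — that is m = 14 - 2 + 1 = 13 distinct levels.

The number of distinct spectral lines equals the number of ways to choose 2 of these m levels (each pair gives one possible emission transition):

Number of lines = m(m-1)/2 = 13×12/2 = 78

These correspond to all possible transitions between the 13 levels:
14 → 13, 14 → 12, 14 → 11, 14 → 10, 14 → 9, 14 → 8, 14 → 7, 14 → 6...

Each transition produces a photon with a unique energy (and thus wavelength). This count does not depend on Z.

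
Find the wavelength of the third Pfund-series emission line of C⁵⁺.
103.84788 nm

The lines of a series are numbered from the longest wavelength (smallest ΔE) outward; the third line is the transition from n = n_f + 3 to n_f.
The Pfund series has all transitions ending at n_f = 5.

For C⁵⁺ (Z = 6), the third line (γ-line) is the jump from n = 8 to n = 5:
E_8 = -13.6057 × 6² / 8² = -7.65320625 eV
E_5 = -13.6057 × 6² / 5² = -19.59220800 eV
ΔE = E_8 - E_5 = 11.93900175 eV

λ = hc/E = 1239.84 eV·nm / 11.93900175 eV
λ = 103.84788 nm

This is the γ-line of the Pfund series in C⁵⁺.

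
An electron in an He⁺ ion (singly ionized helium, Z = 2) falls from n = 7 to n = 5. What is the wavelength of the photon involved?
1162.81228 nm

First, find the transition energy using E_n = -13.6057 Z² / n² eV:
E_7 = -13.6057 × 2² / 7² = -1.1106693878 eV
E_5 = -13.6057 × 2² / 5² = -2.1769120000 eV

Photon energy: |ΔE| = |E_5 - E_7| = 1.0662426122 eV

Convert to wavelength using E = hc/λ with hc = 1239.84 eV·nm:
λ = hc/E = 1239.84 eV·nm / 1.0662426122 eV
λ = 1162.81228 nm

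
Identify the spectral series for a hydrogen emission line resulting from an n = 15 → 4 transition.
Brackett series

The spectral series in hydrogen are named based on the final (lower) energy level:
- Lyman series: n_final = 1 (ultraviolet)
- Balmer series: n_final = 2 (visible/near-UV)
- Paschen series: n_final = 3 (infrared)
- Brackett series: n_final = 4 (infrared)
- Pfund series: n_final = 5 (far infrared)

Since this transition ends at n = 4, it belongs to the Brackett series.

For reference, this 15 → 4 line has photon energy
ΔE = 13.6057 eV × (1/4² - 1/15²) = 0.789886472 eV,
corresponding to wavelength λ = hc/ΔE = 1239.84 eV·nm / 0.789886472 eV = 1569.643 nm in the infrared region.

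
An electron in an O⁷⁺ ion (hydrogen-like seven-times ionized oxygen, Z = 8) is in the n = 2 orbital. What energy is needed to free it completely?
217.69120 eV

The ionization energy is the energy needed to remove the electron completely (n → ∞).

For a hydrogen-like ion with Z = 8, E_n = -13.6057 Z² / n² eV.

At n = 2: E_2 = -13.6057 × 8² / 2² = -217.69120000 eV
At n = ∞: E_∞ = 0 eV

Ionization energy = E_∞ - E_2 = 0 - (-217.69120000) = 217.69120000 eV
Ionization energy ≈ 217.69120 eV

This is also called the binding energy of the electron in state n = 2.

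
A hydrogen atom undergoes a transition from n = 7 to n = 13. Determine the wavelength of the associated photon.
6288.49 nm

First, find the transition energy using E_n = -13.6057 / n² eV:
E_7 = -13.6057 / 7² = -0.27766735 eV
E_13 = -13.6057 / 13² = -0.08050710 eV

Photon energy: |ΔE| = |E_13 - E_7| = 0.19716025 eV

Convert to wavelength using E = hc/λ with hc = 1239.84 eV·nm:
λ = hc/E = 1239.84 eV·nm / 0.19716025 eV
λ = 6288.49 nm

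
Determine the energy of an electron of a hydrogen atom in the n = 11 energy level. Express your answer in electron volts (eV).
-0.11 eV

The energy levels of a hydrogen-like atom are given by:
E_n = -13.6057 eV / n²

For n = 11:
E_11 = -13.6057 eV / 11²
E_11 = -13.6057 eV / 121
E_11 = -0.11 eV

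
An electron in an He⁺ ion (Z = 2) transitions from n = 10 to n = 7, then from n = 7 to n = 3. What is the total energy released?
5.502750 eV

The energy levels of He⁺ are E_n = -13.6057 × 2² / n² eV.

First transition (10 → 7):
ΔE₁ = |E_7 - E_10|
ΔE₁ = |-1.110669387755 - (-0.544228000000)| = 0.566441388 eV

Second transition (7 → 3):
ΔE₂ = |E_3 - E_7|
ΔE₂ = |-6.046977777778 - (-1.110669387755)| = 4.936308390 eV

Total energy released:
E_total = ΔE₁ + ΔE₂ = 0.566441388 + 4.936308390 = 5.502750 eV

Note: This equals the direct transition 10 → 3: 5.502750 eV ✓
Energy is conserved regardless of the path taken.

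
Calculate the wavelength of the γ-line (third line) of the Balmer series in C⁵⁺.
12.05377 nm

The lines of a series are numbered from the longest wavelength (smallest ΔE) outward; the third line is the transition from n = n_f + 3 to n_f.
The Balmer series has all transitions ending at n_f = 2.

For C⁵⁺ (Z = 6), the third line (γ-line) is the jump from n = 5 to n = 2:
E_5 = -13.6057 × 6² / 5² = -19.5922080 eV
E_2 = -13.6057 × 6² / 2² = -122.4513000 eV
ΔE = E_5 - E_2 = 102.8590920 eV

λ = hc/E = 1239.84 eV·nm / 102.8590920 eV
λ = 12.05377 nm

This is the γ-line of the Balmer series in C⁵⁺.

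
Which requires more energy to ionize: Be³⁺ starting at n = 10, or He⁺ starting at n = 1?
He⁺ at n = 1 (E = -54.422800 eV)

Using E_n = -13.6057 Z² / n² eV:

Be³⁺ (Z = 4) at n = 10:
E = -13.6057 × 4² / 10² = -13.6057 × 16 / 100 = -2.176912000 eV

He⁺ (Z = 2) at n = 1:
E = -13.6057 × 2² / 1² = -13.6057 × 4 / 1 = -54.422800000 eV

Since -54.422800000 eV < -2.176912000 eV,
He⁺ at n = 1 is more tightly bound (requires more energy to ionize).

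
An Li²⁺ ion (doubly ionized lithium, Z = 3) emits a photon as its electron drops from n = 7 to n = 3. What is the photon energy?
11.107 eV

The energy levels are E_n = -13.6057 Z² eV / n².

Energy at n = 7: E_7 = -13.6057 × 3² / 7² = -2.499006 eV
Energy at n = 3: E_3 = -13.6057 × 3² / 3² = -13.605700 eV

For emission (electron falling to lower state), the photon energy is:
E_photon = E_7 - E_3 = |-2.499006 - (-13.605700)|
E_photon = 11.107 eV

This energy is carried away by the emitted photon.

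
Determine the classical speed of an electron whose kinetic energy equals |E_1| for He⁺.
4.3754e+06 m/s (or 1.4595% of c)

The binding energy at n = 1 for He⁺ is:
E_1 = -13.6057 × 2²/1² = -54.422800 eV
|E_1| = 54.422800 eV

Convert to Joules:
KE = 54.422800 eV × (1.602177 × 10⁻¹⁹ J/eV) = 8.719496e-18 J

Using KE = ½mv²:
v = √(2·KE/m_e)
v = √(2 × 8.719496e-18 J / 9.10938 × 10⁻³¹ kg)
v = 4.3754e+06 m/s

This is approximately 1.4595% the speed of light.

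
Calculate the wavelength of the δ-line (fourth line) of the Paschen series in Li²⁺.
111.629979 nm

The lines of a series are numbered from the longest wavelength (smallest ΔE) outward; the fourth line is the transition from n = n_f + 4 to n_f.
The Paschen series has all transitions ending at n_f = 3.

For Li²⁺ (Z = 3), the fourth line (δ-line) is the jump from n = 7 to n = 3:
E_7 = -13.6057 × 3² / 7² = -2.499006122 eV
E_3 = -13.6057 × 3² / 3² = -13.605700000 eV
ΔE = E_7 - E_3 = 11.106693878 eV

λ = hc/E = 1239.84 eV·nm / 11.106693878 eV
λ = 111.629979 nm

This is the δ-line of the Paschen series in Li²⁺.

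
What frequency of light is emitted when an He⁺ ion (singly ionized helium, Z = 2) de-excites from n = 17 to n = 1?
1.31138e+16 Hz

First, find the transition energy:
E_17 = -13.6057 × 2² / 17² = -0.1883142 eV
E_1 = -13.6057 × 2² / 1² = -54.4228000 eV
|ΔE| = |E_1 - E_17| = 54.2344858 eV

Convert to Joules: E = 54.2344858 eV × (1.602177 × 10⁻¹⁹ J/eV) = 8.6893246e-18 J

Using E = hf:
f = E/h = 8.6893246e-18 J / (6.62607 × 10⁻³⁴ J·s)
f = 1.31138e+16 Hz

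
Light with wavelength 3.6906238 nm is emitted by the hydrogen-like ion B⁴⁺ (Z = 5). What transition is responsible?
n = 9 → n = 1

First, find the photon energy from the wavelength (hc = 1239.84 eV·nm):
E = hc/λ = 1239.84 eV·nm / 3.6906238 nm = 335.94321 eV

The energy levels of B⁴⁺ satisfy E_n = -13.6057 × 5² / n² eV, so an emission n_i → n_f releases
ΔE = 13.6057 × 5² × (1/n_f² − 1/n_i²) eV.

Setting ΔE equal to the photon energy:
1/n_f² − 1/n_i² = 335.94321 / (13.6057 × 5²) = 0.98765432

Since 1/n_i² must be positive, we need 1/n_f² > 0.98765432, i.e. n_f ≤ 1. For each allowed n_f, solve n_i = (1/n_f² − 0.98765432)^(−1/2) and check whether it is a whole number:
  n_f = 1: 1/n_i² = 1.00000000 − 0.98765432 = 0.01234568 → n_i = 9.000  → integer, n_i = 9 ✓

Only n_f = 1 gives an integer upper level, n_i = 9.

The transition is from n = 9 to n = 1 (emission).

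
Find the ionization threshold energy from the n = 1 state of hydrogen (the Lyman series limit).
13.606 eV

The series limit corresponds to the transition from n = ∞ to n = 1.
This is the highest energy (shortest wavelength) transition in the Lyman series.

E_∞ = 0 eV
E_1 = -13.6057 / 1² = -13.606 eV

Energy at series limit:
ΔE = E_∞ - E_1 = 0 - (-13.606) = 13.606 eV

This energy equals the ionization energy from the n = 1 state of hydrogen.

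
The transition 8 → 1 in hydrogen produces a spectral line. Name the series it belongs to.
Lyman series

The spectral series in hydrogen are named based on the final (lower) energy level:
- Lyman series: n_final = 1 (ultraviolet)
- Balmer series: n_final = 2 (visible/near-UV)
- Paschen series: n_final = 3 (infrared)
- Brackett series: n_final = 4 (infrared)
- Pfund series: n_final = 5 (far infrared)

Since this transition ends at n = 1, it belongs to the Lyman series.

For reference, this 8 → 1 line has photon energy
ΔE = 13.6057 eV × (1/1² - 1/8²) = 13.3931 eV,
corresponding to wavelength λ = hc/ΔE = 1239.84 eV·nm / 13.3931 eV = 92.57 nm in the ultraviolet region.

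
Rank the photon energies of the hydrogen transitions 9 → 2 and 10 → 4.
9 → 2

Calculate the energy for each transition:

Transition 9 → 2:
ΔE₁ = |E_2 - E_9| = |-13.6057/2² - (-13.6057/9²)|
ΔE₁ = |-3.401425000000 - (-0.167971604938)| = 3.233453395 eV

Transition 10 → 4:
ΔE₂ = |E_4 - E_10| = |-13.6057/4² - (-13.6057/10²)|
ΔE₂ = |-0.850356250000 - (-0.136057000000)| = 0.714299250 eV

Since 3.233453395 eV > 0.714299250 eV, the transition 9 → 2 emits the more energetic photon.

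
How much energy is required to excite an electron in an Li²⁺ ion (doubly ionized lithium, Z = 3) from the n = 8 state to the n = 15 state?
1.36907 eV

The energy levels of a hydrogen-like atom are E_n = -13.6057 Z² eV / n².

Energy at n = 8: E_8 = -13.6057 × 3² / 8² = -1.91330156 eV
Energy at n = 15: E_15 = -13.6057 × 3² / 15² = -0.54422800 eV

The excitation energy is the difference:
ΔE = E_15 - E_8
ΔE = -0.54422800 - (-1.91330156)
ΔE = 1.36907 eV

Since this is positive, energy must be absorbed (photon absorption).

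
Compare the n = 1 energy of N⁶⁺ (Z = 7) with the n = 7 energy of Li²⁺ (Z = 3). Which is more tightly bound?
N⁶⁺ at n = 1 (E = -666.679300 eV)

Using E_n = -13.6057 Z² / n² eV:

N⁶⁺ (Z = 7) at n = 1:
E = -13.6057 × 7² / 1² = -13.6057 × 49 / 1 = -666.679300000 eV

Li²⁺ (Z = 3) at n = 7:
E = -13.6057 × 3² / 7² = -13.6057 × 9 / 49 = -2.499006122 eV

Since -666.679300000 eV < -2.499006122 eV,
N⁶⁺ at n = 1 is more tightly bound (requires more energy to ionize).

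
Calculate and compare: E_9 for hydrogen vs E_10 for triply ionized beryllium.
Be³⁺ at n = 10 (E = -2.18 eV)

Using E_n = -13.6057 Z² / n² eV:

H (Z = 1) at n = 9:
E = -13.6057 × 1² / 9² = -13.6057 × 1 / 81 = -0.16797 eV

Be³⁺ (Z = 4) at n = 10:
E = -13.6057 × 4² / 10² = -13.6057 × 16 / 100 = -2.17691 eV

Since -2.17691 eV < -0.16797 eV,
Be³⁺ at n = 10 is more tightly bound (requires more energy to ionize).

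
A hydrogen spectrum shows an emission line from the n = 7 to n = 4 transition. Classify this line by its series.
Brackett series

The spectral series in hydrogen are named based on the final (lower) energy level:
- Lyman series: n_final = 1 (ultraviolet)
- Balmer series: n_final = 2 (visible/near-UV)
- Paschen series: n_final = 3 (infrared)
- Brackett series: n_final = 4 (infrared)
- Pfund series: n_final = 5 (far infrared)

Since this transition ends at n = 4, it belongs to the Brackett series.

For reference, this 7 → 4 line has photon energy
ΔE = 13.6057 eV × (1/4² - 1/7²) = 0.57268890306 eV,
corresponding to wavelength λ = hc/ΔE = 1239.84 eV·nm / 0.57268890306 eV = 2164.94504 nm in the infrared region.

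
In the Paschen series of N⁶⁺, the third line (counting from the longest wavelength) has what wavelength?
22.317 nm

The lines of a series are numbered from the longest wavelength (smallest ΔE) outward; the third line is the transition from n = n_f + 3 to n_f.
The Paschen series has all transitions ending at n_f = 3.

For N⁶⁺ (Z = 7), the third line (γ-line) is the jump from n = 6 to n = 3:
E_6 = -13.6057 × 7² / 6² = -18.51887 eV
E_3 = -13.6057 × 7² / 3² = -74.07548 eV
ΔE = E_6 - E_3 = 55.55661 eV

λ = hc/E = 1239.84 eV·nm / 55.55661 eV
λ = 22.317 nm

This is the γ-line of the Paschen series in N⁶⁺.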